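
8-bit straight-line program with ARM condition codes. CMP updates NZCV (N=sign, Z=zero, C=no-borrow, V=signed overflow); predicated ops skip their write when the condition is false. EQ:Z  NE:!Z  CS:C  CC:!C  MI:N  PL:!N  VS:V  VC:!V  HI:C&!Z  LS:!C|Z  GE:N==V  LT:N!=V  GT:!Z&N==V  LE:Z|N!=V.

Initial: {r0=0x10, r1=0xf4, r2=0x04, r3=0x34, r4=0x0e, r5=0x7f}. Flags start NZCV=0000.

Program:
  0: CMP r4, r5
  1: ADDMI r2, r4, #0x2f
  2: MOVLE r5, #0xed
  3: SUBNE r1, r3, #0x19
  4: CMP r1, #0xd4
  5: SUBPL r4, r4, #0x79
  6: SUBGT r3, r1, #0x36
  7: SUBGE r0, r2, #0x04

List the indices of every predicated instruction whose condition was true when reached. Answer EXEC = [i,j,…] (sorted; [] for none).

EXEC = [1,2,3,5,6,7]

[0] flags=1000 → (cmp)
[1] flags=1000 MI?T → r2=0x3d
[2] flags=1000 LE?T → r5=0xed
[3] flags=1000 NE?T → r1=0x1b
[4] flags=0000 → (cmp)
[5] flags=0000 PL?T → r4=0x95
[6] flags=0000 GT?T → r3=0xe5
[7] flags=0000 GE?T → r0=0x39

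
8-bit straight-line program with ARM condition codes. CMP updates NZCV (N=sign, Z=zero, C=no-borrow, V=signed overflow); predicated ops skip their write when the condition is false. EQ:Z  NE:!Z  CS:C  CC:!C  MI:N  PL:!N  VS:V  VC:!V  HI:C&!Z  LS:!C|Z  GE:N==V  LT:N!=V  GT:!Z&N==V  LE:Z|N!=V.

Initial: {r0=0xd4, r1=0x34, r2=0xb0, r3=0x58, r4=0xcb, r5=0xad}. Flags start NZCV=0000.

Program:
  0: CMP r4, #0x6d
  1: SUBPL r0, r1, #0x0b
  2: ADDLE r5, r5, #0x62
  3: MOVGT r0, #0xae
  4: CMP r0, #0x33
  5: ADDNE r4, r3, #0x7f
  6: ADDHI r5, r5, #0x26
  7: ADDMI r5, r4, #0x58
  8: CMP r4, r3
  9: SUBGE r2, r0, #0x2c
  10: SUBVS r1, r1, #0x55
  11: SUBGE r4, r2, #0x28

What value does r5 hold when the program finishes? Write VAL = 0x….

VAL = 0x2f

0: ✓ CMP  NZCV=0011
1: ✓ SUBPL  r0←0x29
2: ✓ ADDLE  r5←0x0f
3: · MOVGT
4: ✓ CMP  NZCV=1000
5: ✓ ADDNE  r4←0xd7
6: · ADDHI
7: ✓ ADDMI  r5←0x2f
8: ✓ CMP  NZCV=0011
9: · SUBGE
10: ✓ SUBVS  r1←0xdf
11: · SUBGE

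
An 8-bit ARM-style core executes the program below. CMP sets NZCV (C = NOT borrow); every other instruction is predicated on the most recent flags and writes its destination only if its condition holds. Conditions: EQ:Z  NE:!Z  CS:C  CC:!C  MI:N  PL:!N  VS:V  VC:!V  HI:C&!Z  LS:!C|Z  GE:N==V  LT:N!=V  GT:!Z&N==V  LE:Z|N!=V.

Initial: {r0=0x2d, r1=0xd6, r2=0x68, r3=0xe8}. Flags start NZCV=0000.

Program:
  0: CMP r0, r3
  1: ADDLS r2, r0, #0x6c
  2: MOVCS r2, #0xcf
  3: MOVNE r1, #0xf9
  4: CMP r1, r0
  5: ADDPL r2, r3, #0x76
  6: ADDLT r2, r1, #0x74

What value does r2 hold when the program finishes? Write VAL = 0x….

VAL = 0x6d

[0] flags=0000 → (cmp)
[1] flags=0000 LS?T → r2=0x99
[2] flags=0000 CS?F → skip
[3] flags=0000 NE?T → r1=0xf9
[4] flags=1010 → (cmp)
[5] flags=1010 PL?F → skip
[6] flags=1010 LT?T → r2=0x6d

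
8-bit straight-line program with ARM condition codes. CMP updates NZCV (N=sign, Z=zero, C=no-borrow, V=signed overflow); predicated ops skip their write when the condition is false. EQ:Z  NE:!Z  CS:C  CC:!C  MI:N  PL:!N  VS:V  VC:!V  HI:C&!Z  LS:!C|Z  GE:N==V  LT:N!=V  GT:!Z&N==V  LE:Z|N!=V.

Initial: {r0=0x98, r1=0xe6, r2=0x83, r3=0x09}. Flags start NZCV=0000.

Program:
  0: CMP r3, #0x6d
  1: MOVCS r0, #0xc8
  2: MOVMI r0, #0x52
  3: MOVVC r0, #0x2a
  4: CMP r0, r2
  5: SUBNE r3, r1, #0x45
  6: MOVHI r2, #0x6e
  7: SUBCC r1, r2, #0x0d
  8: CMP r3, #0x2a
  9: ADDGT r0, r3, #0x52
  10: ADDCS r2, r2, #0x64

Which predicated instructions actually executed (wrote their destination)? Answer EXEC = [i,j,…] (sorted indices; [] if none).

EXEC = [2,3,5,7,10]

0: ✓ CMP  NZCV=1000
1: · MOVCS
2: ✓ MOVMI  r0←0x52
3: ✓ MOVVC  r0←0x2a
4: ✓ CMP  NZCV=1001
5: ✓ SUBNE  r3←0xa1
6: · MOVHI
7: ✓ SUBCC  r1←0x76
8: ✓ CMP  NZCV=0011
9: · ADDGT
10: ✓ ADDCS  r2←0xe7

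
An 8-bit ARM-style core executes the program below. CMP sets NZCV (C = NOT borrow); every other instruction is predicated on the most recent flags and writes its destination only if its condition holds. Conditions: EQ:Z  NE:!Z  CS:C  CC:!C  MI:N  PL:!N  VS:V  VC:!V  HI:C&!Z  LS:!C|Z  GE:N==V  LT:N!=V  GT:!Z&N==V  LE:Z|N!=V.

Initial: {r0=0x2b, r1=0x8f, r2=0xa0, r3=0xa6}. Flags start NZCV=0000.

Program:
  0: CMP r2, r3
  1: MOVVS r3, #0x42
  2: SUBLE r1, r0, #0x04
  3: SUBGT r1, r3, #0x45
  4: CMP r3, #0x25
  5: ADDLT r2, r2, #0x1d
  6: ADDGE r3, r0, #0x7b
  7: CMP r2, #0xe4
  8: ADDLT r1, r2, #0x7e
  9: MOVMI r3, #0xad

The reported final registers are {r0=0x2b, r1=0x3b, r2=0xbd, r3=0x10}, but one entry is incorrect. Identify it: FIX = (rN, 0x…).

FIX = (r3, 0xad)

0: ✓ CMP  NZCV=1000
1: · MOVVS
2: ✓ SUBLE  r1←0x27
3: · SUBGT
4: ✓ CMP  NZCV=1010
5: ✓ ADDLT  r2←0xbd
6: · ADDGE
7: ✓ CMP  NZCV=1000
8: ✓ ADDLT  r1←0x3b
9: ✓ MOVMI  r3←0xad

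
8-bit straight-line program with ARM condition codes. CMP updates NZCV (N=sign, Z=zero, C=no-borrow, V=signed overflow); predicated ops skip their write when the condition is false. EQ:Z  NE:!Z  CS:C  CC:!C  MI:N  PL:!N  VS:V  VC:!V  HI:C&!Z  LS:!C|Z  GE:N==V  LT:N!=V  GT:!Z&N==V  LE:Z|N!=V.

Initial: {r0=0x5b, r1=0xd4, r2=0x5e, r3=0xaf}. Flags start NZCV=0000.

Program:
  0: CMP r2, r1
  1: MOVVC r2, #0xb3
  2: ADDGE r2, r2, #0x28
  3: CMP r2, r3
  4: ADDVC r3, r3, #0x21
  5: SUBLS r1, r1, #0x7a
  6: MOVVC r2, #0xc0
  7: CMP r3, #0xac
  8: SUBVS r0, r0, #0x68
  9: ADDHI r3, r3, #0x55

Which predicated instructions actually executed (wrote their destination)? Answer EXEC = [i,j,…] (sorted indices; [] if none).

EXEC = [2,4,5,6,9]

0: ✓ CMP  NZCV=1001
1: · MOVVC
2: ✓ ADDGE  r2←0x86
3: ✓ CMP  NZCV=1000
4: ✓ ADDVC  r3←0xd0
5: ✓ SUBLS  r1←0x5a
6: ✓ MOVVC  r2←0xc0
7: ✓ CMP  NZCV=0010
8: · SUBVS
9: ✓ ADDHI  r3←0x25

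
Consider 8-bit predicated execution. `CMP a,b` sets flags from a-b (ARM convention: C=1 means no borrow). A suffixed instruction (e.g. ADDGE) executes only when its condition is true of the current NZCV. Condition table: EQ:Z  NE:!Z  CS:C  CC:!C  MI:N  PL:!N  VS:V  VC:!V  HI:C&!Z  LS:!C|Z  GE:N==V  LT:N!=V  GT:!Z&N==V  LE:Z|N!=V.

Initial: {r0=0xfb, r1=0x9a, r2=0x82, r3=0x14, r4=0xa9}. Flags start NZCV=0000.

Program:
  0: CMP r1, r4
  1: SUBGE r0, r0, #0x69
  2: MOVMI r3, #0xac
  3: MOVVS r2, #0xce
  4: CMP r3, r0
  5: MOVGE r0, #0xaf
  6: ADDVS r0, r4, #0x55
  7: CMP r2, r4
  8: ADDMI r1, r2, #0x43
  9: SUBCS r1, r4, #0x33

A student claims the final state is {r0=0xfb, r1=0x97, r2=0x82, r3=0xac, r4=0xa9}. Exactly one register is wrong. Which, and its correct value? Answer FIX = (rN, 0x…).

[0] flags=1000 → (cmp)
[1] flags=1000 GE?F → skip
[2] flags=1000 MI?T → r3=0xac
[3] flags=1000 VS?F → skip
[4] flags=1000 → (cmp)
[5] flags=1000 GE?F → skip
[6] flags=1000 VS?F → skip
[7] flags=1000 → (cmp)
[8] flags=1000 MI?T → r1=0xc5
[9] flags=1000 CS?F → skip

FIX = (r1, 0xc5)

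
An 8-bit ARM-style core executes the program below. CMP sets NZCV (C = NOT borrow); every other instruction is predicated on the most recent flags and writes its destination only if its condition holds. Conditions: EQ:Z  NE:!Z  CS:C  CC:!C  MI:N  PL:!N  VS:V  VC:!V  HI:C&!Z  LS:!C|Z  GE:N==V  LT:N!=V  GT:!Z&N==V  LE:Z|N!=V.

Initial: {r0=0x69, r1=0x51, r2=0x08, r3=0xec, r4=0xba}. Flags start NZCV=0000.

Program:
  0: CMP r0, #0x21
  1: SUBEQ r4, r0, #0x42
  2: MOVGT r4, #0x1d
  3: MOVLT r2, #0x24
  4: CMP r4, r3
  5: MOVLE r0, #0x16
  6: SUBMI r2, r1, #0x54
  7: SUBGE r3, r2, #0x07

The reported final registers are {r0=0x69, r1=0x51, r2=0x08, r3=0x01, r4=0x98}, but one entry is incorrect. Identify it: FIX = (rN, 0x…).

0: ✓ CMP  NZCV=0010
1: · SUBEQ
2: ✓ MOVGT  r4←0x1d
3: · MOVLT
4: ✓ CMP  NZCV=0000
5: · MOVLE
6: · SUBMI
7: ✓ SUBGE  r3←0x01

FIX = (r4, 0x1d)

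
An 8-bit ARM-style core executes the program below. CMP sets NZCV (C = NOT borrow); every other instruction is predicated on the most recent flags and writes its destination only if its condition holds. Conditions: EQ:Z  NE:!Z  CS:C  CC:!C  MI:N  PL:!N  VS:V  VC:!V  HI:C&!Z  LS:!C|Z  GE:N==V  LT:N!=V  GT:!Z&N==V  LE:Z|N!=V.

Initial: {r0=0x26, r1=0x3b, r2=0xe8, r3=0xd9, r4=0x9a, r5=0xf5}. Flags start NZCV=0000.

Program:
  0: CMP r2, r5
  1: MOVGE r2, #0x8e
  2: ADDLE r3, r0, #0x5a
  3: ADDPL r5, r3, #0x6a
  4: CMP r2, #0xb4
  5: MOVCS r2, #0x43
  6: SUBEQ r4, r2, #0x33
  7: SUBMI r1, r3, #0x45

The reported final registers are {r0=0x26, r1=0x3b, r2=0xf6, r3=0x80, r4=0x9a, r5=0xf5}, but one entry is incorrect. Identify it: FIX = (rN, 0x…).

[0] flags=1000 → (cmp)
[1] flags=1000 GE?F → skip
[2] flags=1000 LE?T → r3=0x80
[3] flags=1000 PL?F → skip
[4] flags=0010 → (cmp)
[5] flags=0010 CS?T → r2=0x43
[6] flags=0010 EQ?F → skip
[7] flags=0010 MI?F → skip

FIX = (r2, 0x43)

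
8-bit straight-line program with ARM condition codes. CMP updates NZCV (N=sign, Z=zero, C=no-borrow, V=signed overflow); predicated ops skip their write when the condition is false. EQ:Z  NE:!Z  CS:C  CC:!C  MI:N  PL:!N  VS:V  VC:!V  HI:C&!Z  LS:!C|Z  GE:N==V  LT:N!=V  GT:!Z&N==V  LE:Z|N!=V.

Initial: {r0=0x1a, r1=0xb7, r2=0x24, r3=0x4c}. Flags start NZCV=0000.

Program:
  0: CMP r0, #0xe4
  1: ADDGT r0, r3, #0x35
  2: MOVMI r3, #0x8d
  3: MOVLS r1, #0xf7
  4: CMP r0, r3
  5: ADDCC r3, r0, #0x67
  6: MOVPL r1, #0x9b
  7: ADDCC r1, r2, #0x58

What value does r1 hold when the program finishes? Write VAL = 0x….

[0] flags=0000 → (cmp)
[1] flags=0000 GT?T → r0=0x81
[2] flags=0000 MI?F → skip
[3] flags=0000 LS?T → r1=0xf7
[4] flags=0011 → (cmp)
[5] flags=0011 CC?F → skip
[6] flags=0011 PL?T → r1=0x9b
[7] flags=0011 CC?F → skip

VAL = 0x9b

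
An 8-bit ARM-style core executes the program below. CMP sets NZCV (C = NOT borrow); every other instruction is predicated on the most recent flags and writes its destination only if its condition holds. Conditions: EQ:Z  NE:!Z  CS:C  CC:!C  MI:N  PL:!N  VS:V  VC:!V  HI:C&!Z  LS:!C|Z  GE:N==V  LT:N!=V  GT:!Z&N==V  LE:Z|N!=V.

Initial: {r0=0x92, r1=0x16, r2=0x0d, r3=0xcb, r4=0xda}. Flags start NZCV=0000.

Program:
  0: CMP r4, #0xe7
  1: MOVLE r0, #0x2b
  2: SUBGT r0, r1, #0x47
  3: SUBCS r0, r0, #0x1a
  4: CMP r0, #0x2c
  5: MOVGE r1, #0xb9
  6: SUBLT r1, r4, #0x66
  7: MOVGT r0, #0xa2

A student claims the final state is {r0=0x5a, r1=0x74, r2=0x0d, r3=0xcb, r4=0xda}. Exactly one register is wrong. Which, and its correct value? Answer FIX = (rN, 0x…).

[0] flags=1000 → (cmp)
[1] flags=1000 LE?T → r0=0x2b
[2] flags=1000 GT?F → skip
[3] flags=1000 CS?F → skip
[4] flags=1000 → (cmp)
[5] flags=1000 GE?F → skip
[6] flags=1000 LT?T → r1=0x74
[7] flags=1000 GT?F → skip

FIX = (r0, 0x2b)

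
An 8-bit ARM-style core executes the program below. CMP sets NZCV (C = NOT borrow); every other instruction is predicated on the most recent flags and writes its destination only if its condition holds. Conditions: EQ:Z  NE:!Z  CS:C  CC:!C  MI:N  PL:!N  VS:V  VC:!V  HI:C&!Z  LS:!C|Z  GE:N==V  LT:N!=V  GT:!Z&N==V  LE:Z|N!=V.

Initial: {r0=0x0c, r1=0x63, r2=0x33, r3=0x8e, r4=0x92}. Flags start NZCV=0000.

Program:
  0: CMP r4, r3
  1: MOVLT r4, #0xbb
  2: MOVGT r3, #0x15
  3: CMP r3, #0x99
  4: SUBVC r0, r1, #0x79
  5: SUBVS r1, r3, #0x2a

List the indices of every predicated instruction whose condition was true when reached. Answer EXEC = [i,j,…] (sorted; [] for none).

[0] flags=0010 → (cmp)
[1] flags=0010 LT?F → skip
[2] flags=0010 GT?T → r3=0x15
[3] flags=0000 → (cmp)
[4] flags=0000 VC?T → r0=0xea
[5] flags=0000 VS?F → skip

EXEC = [2,4]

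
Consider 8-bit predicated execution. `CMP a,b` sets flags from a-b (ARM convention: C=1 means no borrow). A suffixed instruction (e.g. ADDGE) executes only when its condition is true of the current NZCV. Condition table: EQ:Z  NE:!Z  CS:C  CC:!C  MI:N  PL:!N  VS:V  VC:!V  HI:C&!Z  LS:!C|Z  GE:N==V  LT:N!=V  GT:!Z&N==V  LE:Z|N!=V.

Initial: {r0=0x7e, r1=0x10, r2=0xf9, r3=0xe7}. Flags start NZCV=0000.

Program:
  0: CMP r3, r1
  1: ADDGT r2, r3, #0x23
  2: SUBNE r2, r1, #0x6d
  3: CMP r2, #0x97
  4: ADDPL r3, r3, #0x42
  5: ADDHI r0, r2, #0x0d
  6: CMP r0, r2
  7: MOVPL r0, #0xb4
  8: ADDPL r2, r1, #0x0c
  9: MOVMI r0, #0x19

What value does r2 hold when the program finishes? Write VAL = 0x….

VAL = 0x1c

0: ✓ CMP  NZCV=1010
1: · ADDGT
2: ✓ SUBNE  r2←0xa3
3: ✓ CMP  NZCV=0010
4: ✓ ADDPL  r3←0x29
5: ✓ ADDHI  r0←0xb0
6: ✓ CMP  NZCV=0010
7: ✓ MOVPL  r0←0xb4
8: ✓ ADDPL  r2←0x1c
9: · MOVMI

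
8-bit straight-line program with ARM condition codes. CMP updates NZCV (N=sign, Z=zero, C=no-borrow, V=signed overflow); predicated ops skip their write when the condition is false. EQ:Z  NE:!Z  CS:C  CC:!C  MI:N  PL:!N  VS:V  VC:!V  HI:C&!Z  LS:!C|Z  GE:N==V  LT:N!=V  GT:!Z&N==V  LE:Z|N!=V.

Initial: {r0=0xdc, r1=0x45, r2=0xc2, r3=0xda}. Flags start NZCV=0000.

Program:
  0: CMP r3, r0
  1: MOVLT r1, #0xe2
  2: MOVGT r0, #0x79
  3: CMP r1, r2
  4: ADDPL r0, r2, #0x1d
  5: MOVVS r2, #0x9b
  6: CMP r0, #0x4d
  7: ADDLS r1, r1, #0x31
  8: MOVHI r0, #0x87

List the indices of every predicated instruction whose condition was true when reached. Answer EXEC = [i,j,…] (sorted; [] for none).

0: ✓ CMP  NZCV=1000
1: ✓ MOVLT  r1←0xe2
2: · MOVGT
3: ✓ CMP  NZCV=0010
4: ✓ ADDPL  r0←0xdf
5: · MOVVS
6: ✓ CMP  NZCV=1010
7: · ADDLS
8: ✓ MOVHI  r0←0x87

EXEC = [1,4,8]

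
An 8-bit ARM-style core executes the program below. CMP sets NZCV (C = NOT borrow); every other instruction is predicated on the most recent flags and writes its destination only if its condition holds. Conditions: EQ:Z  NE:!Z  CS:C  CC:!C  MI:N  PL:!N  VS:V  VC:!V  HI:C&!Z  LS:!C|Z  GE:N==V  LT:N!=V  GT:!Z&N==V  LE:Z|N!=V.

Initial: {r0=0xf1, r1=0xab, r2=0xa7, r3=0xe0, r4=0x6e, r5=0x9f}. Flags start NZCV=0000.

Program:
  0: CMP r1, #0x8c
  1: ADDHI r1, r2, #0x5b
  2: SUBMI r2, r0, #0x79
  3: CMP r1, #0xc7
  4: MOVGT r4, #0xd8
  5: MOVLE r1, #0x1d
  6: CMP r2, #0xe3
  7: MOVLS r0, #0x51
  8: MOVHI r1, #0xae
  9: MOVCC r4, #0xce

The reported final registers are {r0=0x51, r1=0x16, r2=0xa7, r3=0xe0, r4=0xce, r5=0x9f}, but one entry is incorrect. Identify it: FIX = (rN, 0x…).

0: ✓ CMP  NZCV=0010
1: ✓ ADDHI  r1←0x02
2: · SUBMI
3: ✓ CMP  NZCV=0000
4: ✓ MOVGT  r4←0xd8
5: · MOVLE
6: ✓ CMP  NZCV=1000
7: ✓ MOVLS  r0←0x51
8: · MOVHI
9: ✓ MOVCC  r4←0xce

FIX = (r1, 0x02)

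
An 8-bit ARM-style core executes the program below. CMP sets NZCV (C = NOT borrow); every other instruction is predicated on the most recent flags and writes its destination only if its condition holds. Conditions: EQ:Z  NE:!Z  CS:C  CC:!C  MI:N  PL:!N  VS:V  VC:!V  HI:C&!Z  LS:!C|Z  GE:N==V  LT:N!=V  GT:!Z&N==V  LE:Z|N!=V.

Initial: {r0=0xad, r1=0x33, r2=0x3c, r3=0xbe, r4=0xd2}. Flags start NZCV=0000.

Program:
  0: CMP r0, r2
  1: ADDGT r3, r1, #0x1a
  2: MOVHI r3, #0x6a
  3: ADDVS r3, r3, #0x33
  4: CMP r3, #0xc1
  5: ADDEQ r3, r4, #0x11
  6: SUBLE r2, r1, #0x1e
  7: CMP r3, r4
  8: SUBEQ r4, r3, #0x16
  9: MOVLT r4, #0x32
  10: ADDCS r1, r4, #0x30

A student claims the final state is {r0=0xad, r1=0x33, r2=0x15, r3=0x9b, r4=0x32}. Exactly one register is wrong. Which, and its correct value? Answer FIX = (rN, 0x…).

FIX = (r3, 0x9d)

[0] flags=0011 → (cmp)
[1] flags=0011 GT?F → skip
[2] flags=0011 HI?T → r3=0x6a
[3] flags=0011 VS?T → r3=0x9d
[4] flags=1000 → (cmp)
[5] flags=1000 EQ?F → skip
[6] flags=1000 LE?T → r2=0x15
[7] flags=1000 → (cmp)
[8] flags=1000 EQ?F → skip
[9] flags=1000 LT?T → r4=0x32
[10] flags=1000 CS?F → skip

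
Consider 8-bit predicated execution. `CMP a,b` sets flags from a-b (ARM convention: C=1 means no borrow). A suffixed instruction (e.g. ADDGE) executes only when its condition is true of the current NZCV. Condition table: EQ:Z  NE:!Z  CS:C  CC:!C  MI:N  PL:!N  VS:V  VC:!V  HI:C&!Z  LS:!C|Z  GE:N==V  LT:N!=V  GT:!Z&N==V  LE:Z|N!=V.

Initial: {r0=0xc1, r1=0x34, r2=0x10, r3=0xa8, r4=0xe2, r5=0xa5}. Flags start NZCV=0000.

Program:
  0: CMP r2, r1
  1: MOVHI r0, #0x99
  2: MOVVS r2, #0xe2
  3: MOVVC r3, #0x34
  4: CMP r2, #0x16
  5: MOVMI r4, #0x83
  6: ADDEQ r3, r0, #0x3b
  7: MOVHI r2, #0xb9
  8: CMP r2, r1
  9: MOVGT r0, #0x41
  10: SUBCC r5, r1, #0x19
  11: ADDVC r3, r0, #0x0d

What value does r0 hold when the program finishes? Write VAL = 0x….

[0] flags=1000 → (cmp)
[1] flags=1000 HI?F → skip
[2] flags=1000 VS?F → skip
[3] flags=1000 VC?T → r3=0x34
[4] flags=1000 → (cmp)
[5] flags=1000 MI?T → r4=0x83
[6] flags=1000 EQ?F → skip
[7] flags=1000 HI?F → skip
[8] flags=1000 → (cmp)
[9] flags=1000 GT?F → skip
[10] flags=1000 CC?T → r5=0x1b
[11] flags=1000 VC?T → r3=0xce

VAL = 0xc1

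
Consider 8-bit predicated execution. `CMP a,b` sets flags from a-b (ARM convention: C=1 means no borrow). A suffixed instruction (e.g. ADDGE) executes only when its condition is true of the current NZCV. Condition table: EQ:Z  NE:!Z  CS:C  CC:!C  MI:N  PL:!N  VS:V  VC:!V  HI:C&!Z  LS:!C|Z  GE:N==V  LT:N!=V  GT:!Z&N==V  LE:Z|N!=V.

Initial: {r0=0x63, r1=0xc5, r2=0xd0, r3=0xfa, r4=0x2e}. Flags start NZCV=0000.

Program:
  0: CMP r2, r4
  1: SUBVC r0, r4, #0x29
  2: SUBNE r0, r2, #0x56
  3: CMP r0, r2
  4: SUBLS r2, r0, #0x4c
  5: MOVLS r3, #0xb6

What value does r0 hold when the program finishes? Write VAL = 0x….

VAL = 0x7a

0: ✓ CMP  NZCV=1010
1: ✓ SUBVC  r0←0x05
2: ✓ SUBNE  r0←0x7a
3: ✓ CMP  NZCV=1001
4: ✓ SUBLS  r2←0x2e
5: ✓ MOVLS  r3←0xb6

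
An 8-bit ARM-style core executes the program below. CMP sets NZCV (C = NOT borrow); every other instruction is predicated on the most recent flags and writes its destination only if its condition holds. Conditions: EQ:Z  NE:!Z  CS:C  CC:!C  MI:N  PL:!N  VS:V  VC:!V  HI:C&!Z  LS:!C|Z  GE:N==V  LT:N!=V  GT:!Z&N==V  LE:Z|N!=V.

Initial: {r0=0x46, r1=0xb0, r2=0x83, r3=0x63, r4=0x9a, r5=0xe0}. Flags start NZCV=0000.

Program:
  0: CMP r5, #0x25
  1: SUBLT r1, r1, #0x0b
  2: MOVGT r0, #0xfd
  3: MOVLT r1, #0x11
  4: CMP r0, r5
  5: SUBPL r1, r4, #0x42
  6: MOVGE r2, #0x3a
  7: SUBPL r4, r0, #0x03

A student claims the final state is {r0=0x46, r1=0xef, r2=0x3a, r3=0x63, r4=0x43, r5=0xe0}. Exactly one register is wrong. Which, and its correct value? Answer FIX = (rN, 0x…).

FIX = (r1, 0x58)

[0] flags=1010 → (cmp)
[1] flags=1010 LT?T → r1=0xa5
[2] flags=1010 GT?F → skip
[3] flags=1010 LT?T → r1=0x11
[4] flags=0000 → (cmp)
[5] flags=0000 PL?T → r1=0x58
[6] flags=0000 GE?T → r2=0x3a
[7] flags=0000 PL?T → r4=0x43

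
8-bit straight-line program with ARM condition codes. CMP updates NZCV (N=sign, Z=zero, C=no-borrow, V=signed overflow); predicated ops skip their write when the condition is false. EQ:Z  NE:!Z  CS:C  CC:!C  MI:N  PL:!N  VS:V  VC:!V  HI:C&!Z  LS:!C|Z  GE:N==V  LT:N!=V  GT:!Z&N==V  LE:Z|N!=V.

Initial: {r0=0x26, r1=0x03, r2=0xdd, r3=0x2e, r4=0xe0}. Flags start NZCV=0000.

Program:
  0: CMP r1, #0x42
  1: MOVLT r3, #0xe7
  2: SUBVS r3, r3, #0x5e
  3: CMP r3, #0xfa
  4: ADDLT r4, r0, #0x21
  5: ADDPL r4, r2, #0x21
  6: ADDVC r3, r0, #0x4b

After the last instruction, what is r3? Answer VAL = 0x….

[0] flags=1000 → (cmp)
[1] flags=1000 LT?T → r3=0xe7
[2] flags=1000 VS?F → skip
[3] flags=1000 → (cmp)
[4] flags=1000 LT?T → r4=0x47
[5] flags=1000 PL?F → skip
[6] flags=1000 VC?T → r3=0x71

VAL = 0x71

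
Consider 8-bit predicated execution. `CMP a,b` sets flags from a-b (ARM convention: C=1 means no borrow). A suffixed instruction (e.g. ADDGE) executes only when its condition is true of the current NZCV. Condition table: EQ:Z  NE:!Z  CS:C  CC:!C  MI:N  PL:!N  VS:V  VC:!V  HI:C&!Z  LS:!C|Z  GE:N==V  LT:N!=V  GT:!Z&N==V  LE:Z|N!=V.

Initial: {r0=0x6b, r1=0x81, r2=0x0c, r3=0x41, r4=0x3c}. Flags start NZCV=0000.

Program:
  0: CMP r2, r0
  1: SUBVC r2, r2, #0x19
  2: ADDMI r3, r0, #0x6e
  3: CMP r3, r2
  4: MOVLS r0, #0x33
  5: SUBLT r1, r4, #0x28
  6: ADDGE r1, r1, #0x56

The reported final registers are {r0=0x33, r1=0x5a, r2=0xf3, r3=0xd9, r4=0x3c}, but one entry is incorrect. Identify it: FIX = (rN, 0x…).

FIX = (r1, 0x14)

[0] flags=1000 → (cmp)
[1] flags=1000 VC?T → r2=0xf3
[2] flags=1000 MI?T → r3=0xd9
[3] flags=1000 → (cmp)
[4] flags=1000 LS?T → r0=0x33
[5] flags=1000 LT?T → r1=0x14
[6] flags=1000 GE?F → skip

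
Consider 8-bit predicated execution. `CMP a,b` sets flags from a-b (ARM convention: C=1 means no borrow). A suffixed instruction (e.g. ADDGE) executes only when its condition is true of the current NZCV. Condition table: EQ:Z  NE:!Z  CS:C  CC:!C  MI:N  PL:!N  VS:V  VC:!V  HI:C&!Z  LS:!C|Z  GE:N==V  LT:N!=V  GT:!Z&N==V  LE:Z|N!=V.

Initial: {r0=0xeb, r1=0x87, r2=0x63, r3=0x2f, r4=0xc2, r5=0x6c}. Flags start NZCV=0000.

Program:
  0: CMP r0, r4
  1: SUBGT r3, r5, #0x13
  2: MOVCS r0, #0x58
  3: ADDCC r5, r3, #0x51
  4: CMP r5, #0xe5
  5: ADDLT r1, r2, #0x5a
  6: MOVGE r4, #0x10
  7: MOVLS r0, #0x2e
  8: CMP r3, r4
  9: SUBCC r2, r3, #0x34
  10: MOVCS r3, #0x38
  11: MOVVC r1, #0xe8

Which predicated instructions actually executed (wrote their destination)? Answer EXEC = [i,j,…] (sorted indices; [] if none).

EXEC = [1,2,6,7,10,11]

0: ✓ CMP  NZCV=0010
1: ✓ SUBGT  r3←0x59
2: ✓ MOVCS  r0←0x58
3: · ADDCC
4: ✓ CMP  NZCV=1001
5: · ADDLT
6: ✓ MOVGE  r4←0x10
7: ✓ MOVLS  r0←0x2e
8: ✓ CMP  NZCV=0010
9: · SUBCC
10: ✓ MOVCS  r3←0x38
11: ✓ MOVVC  r1←0xe8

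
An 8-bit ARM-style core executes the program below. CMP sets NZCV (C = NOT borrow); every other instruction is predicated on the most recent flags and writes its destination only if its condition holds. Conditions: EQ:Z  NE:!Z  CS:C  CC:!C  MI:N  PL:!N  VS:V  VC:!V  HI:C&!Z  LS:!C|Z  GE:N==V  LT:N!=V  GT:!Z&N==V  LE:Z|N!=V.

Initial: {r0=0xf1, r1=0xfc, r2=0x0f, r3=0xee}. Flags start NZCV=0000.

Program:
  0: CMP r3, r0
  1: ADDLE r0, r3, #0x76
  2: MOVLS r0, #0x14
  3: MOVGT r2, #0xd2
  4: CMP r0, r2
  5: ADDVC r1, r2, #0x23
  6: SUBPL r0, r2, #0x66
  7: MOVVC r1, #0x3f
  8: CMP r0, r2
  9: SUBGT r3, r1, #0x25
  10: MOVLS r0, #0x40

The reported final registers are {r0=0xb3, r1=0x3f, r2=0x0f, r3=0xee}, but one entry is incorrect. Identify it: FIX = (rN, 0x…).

FIX = (r0, 0xa9)

0: ✓ CMP  NZCV=1000
1: ✓ ADDLE  r0←0x64
2: ✓ MOVLS  r0←0x14
3: · MOVGT
4: ✓ CMP  NZCV=0010
5: ✓ ADDVC  r1←0x32
6: ✓ SUBPL  r0←0xa9
7: ✓ MOVVC  r1←0x3f
8: ✓ CMP  NZCV=1010
9: · SUBGT
10: · MOVLS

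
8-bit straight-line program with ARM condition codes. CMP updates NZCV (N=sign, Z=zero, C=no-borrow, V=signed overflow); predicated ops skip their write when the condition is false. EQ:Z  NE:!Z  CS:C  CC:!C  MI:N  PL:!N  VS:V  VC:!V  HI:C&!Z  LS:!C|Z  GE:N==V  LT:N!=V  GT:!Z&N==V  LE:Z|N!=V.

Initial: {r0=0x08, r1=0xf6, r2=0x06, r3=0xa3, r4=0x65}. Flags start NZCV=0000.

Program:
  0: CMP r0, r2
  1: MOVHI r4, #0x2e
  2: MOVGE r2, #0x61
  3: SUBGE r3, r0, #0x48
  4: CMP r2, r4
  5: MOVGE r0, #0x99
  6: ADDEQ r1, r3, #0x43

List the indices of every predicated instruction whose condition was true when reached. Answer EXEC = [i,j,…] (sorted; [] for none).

EXEC = [1,2,3,5]

0: ✓ CMP  NZCV=0010
1: ✓ MOVHI  r4←0x2e
2: ✓ MOVGE  r2←0x61
3: ✓ SUBGE  r3←0xc0
4: ✓ CMP  NZCV=0010
5: ✓ MOVGE  r0←0x99
6: · ADDEQ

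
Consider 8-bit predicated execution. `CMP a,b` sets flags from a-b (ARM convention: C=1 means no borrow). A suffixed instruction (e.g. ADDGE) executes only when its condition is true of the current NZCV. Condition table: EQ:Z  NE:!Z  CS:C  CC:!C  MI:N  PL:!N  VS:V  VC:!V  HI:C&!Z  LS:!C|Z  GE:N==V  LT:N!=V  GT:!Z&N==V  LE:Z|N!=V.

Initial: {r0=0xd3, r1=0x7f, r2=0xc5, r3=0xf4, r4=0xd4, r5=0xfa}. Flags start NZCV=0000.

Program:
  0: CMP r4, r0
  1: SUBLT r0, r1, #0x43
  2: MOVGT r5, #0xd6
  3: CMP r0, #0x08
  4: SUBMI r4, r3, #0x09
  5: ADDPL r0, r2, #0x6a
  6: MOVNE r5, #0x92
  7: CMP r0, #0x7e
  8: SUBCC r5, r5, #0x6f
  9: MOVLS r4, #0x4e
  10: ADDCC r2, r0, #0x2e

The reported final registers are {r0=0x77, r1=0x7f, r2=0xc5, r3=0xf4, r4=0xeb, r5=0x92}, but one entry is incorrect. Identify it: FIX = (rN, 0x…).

0: ✓ CMP  NZCV=0010
1: · SUBLT
2: ✓ MOVGT  r5←0xd6
3: ✓ CMP  NZCV=1010
4: ✓ SUBMI  r4←0xeb
5: · ADDPL
6: ✓ MOVNE  r5←0x92
7: ✓ CMP  NZCV=0011
8: · SUBCC
9: · MOVLS
10: · ADDCC

FIX = (r0, 0xd3)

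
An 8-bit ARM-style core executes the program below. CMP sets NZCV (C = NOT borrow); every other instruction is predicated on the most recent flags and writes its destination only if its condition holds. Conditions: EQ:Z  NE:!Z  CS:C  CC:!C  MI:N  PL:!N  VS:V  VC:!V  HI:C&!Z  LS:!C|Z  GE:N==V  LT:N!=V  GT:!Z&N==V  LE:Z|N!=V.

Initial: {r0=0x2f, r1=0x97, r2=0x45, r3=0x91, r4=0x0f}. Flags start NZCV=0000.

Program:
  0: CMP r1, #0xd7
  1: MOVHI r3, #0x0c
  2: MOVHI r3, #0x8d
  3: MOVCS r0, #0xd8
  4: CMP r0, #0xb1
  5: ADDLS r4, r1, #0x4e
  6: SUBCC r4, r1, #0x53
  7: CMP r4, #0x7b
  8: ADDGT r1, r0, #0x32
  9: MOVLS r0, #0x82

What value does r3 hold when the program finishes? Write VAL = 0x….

VAL = 0x91

[0] flags=1000 → (cmp)
[1] flags=1000 HI?F → skip
[2] flags=1000 HI?F → skip
[3] flags=1000 CS?F → skip
[4] flags=0000 → (cmp)
[5] flags=0000 LS?T → r4=0xe5
[6] flags=0000 CC?T → r4=0x44
[7] flags=1000 → (cmp)
[8] flags=1000 GT?F → skip
[9] flags=1000 LS?T → r0=0x82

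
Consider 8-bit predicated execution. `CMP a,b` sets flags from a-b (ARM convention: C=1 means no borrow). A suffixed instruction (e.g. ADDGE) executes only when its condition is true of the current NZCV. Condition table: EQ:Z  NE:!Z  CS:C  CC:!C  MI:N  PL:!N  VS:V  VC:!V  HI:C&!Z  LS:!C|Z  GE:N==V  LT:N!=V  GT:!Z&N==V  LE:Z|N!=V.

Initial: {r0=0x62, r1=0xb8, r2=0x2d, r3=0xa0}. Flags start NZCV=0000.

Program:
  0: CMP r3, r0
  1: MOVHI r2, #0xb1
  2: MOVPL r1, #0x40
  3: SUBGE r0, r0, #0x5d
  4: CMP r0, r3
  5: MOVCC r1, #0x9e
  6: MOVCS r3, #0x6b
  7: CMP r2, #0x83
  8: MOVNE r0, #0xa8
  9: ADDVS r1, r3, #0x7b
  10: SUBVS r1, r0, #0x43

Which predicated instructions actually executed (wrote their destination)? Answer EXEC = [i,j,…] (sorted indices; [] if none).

EXEC = [1,2,5,8]

[0] flags=0011 → (cmp)
[1] flags=0011 HI?T → r2=0xb1
[2] flags=0011 PL?T → r1=0x40
[3] flags=0011 GE?F → skip
[4] flags=1001 → (cmp)
[5] flags=1001 CC?T → r1=0x9e
[6] flags=1001 CS?F → skip
[7] flags=0010 → (cmp)
[8] flags=0010 NE?T → r0=0xa8
[9] flags=0010 VS?F → skip
[10] flags=0010 VS?F → skip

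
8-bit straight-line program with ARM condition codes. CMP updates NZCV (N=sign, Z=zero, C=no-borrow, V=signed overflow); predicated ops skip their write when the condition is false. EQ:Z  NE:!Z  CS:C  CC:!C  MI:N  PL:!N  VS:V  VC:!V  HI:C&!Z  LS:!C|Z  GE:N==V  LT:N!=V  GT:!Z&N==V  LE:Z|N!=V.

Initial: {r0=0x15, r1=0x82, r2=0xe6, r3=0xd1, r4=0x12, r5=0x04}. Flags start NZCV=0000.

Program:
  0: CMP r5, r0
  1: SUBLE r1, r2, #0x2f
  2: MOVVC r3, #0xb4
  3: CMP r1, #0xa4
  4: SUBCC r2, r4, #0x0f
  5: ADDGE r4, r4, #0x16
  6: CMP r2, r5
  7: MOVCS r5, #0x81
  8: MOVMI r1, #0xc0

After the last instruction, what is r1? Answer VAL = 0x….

[0] flags=1000 → (cmp)
[1] flags=1000 LE?T → r1=0xb7
[2] flags=1000 VC?T → r3=0xb4
[3] flags=0010 → (cmp)
[4] flags=0010 CC?F → skip
[5] flags=0010 GE?T → r4=0x28
[6] flags=1010 → (cmp)
[7] flags=1010 CS?T → r5=0x81
[8] flags=1010 MI?T → r1=0xc0

VAL = 0xc0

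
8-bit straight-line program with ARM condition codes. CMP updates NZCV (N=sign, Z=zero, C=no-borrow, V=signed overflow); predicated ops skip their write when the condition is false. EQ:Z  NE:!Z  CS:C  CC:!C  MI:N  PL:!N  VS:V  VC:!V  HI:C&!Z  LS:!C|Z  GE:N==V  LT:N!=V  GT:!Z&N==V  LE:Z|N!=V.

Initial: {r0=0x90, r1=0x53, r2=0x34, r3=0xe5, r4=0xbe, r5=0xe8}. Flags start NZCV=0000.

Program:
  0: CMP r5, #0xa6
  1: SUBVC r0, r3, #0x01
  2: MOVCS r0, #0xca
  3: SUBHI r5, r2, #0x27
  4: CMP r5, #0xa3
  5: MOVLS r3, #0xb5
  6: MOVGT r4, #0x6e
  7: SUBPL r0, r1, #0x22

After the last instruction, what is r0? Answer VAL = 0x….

0: ✓ CMP  NZCV=0010
1: ✓ SUBVC  r0←0xe4
2: ✓ MOVCS  r0←0xca
3: ✓ SUBHI  r5←0x0d
4: ✓ CMP  NZCV=0000
5: ✓ MOVLS  r3←0xb5
6: ✓ MOVGT  r4←0x6e
7: ✓ SUBPL  r0←0x31

VAL = 0x31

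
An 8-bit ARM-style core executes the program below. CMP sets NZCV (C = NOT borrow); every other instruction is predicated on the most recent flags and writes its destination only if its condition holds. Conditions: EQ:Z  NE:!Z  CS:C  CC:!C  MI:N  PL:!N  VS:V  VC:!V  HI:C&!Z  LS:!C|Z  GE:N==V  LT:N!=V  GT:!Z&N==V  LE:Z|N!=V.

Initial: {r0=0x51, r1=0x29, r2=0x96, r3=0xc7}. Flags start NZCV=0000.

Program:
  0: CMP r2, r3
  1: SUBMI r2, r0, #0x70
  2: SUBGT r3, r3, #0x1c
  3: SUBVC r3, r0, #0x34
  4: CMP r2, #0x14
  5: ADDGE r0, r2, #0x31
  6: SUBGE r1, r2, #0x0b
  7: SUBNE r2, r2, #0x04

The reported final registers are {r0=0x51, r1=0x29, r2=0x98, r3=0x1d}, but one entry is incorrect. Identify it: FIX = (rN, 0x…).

[0] flags=1000 → (cmp)
[1] flags=1000 MI?T → r2=0xe1
[2] flags=1000 GT?F → skip
[3] flags=1000 VC?T → r3=0x1d
[4] flags=1010 → (cmp)
[5] flags=1010 GE?F → skip
[6] flags=1010 GE?F → skip
[7] flags=1010 NE?T → r2=0xdd

FIX = (r2, 0xdd)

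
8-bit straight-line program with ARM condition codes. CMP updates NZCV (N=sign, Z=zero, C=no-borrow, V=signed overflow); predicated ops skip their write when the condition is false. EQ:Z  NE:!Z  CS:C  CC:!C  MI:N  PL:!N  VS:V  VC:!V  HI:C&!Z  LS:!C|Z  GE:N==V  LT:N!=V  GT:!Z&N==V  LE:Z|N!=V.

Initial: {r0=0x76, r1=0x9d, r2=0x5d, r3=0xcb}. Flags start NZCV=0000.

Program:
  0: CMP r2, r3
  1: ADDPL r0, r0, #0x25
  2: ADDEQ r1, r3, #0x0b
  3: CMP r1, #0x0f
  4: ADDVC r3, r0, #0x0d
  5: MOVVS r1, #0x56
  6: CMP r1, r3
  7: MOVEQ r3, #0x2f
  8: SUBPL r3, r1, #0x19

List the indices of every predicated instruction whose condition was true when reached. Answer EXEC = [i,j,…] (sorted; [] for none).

0: ✓ CMP  NZCV=1001
1: · ADDPL
2: · ADDEQ
3: ✓ CMP  NZCV=1010
4: ✓ ADDVC  r3←0x83
5: · MOVVS
6: ✓ CMP  NZCV=0010
7: · MOVEQ
8: ✓ SUBPL  r3←0x84

EXEC = [4,8]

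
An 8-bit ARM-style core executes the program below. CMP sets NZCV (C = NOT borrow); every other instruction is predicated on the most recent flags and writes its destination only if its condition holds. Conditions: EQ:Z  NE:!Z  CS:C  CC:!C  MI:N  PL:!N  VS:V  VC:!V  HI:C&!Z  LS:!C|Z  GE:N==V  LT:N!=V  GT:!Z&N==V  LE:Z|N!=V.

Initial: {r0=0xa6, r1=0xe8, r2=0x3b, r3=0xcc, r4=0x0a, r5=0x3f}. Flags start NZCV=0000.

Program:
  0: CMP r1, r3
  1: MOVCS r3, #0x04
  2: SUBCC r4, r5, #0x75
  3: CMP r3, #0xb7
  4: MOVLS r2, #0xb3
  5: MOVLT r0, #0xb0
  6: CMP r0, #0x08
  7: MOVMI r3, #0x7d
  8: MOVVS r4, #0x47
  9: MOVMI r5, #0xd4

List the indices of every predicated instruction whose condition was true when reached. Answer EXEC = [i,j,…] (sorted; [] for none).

[0] flags=0010 → (cmp)
[1] flags=0010 CS?T → r3=0x04
[2] flags=0010 CC?F → skip
[3] flags=0000 → (cmp)
[4] flags=0000 LS?T → r2=0xb3
[5] flags=0000 LT?F → skip
[6] flags=1010 → (cmp)
[7] flags=1010 MI?T → r3=0x7d
[8] flags=1010 VS?F → skip
[9] flags=1010 MI?T → r5=0xd4

EXEC = [1,4,7,9]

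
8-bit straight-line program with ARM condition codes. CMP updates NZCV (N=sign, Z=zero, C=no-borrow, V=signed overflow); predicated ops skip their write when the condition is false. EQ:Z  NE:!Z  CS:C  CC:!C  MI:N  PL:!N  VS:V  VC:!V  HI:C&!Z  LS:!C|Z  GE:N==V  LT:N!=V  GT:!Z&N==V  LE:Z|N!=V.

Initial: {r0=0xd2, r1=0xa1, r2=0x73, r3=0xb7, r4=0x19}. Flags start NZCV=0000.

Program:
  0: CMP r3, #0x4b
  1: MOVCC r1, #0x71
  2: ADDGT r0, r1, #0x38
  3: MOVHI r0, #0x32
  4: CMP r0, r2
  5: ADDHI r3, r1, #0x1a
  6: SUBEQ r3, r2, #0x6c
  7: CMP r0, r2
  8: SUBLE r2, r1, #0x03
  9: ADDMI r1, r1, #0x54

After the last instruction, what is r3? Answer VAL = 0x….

[0] flags=0011 → (cmp)
[1] flags=0011 CC?F → skip
[2] flags=0011 GT?F → skip
[3] flags=0011 HI?T → r0=0x32
[4] flags=1000 → (cmp)
[5] flags=1000 HI?F → skip
[6] flags=1000 EQ?F → skip
[7] flags=1000 → (cmp)
[8] flags=1000 LE?T → r2=0x9e
[9] flags=1000 MI?T → r1=0xf5

VAL = 0xb7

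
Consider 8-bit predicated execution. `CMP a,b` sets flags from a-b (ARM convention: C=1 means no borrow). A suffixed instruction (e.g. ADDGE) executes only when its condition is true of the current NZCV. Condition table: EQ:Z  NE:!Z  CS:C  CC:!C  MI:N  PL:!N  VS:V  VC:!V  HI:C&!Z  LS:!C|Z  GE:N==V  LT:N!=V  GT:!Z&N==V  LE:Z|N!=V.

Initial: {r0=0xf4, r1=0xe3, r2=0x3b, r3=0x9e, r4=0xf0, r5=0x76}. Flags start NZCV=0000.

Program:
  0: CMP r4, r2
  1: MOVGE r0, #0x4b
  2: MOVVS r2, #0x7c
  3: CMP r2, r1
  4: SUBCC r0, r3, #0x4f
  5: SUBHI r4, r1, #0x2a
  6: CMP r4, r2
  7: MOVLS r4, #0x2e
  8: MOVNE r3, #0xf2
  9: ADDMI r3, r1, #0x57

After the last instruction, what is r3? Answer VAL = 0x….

0: ✓ CMP  NZCV=1010
1: · MOVGE
2: · MOVVS
3: ✓ CMP  NZCV=0000
4: ✓ SUBCC  r0←0x4f
5: · SUBHI
6: ✓ CMP  NZCV=1010
7: · MOVLS
8: ✓ MOVNE  r3←0xf2
9: ✓ ADDMI  r3←0x3a

VAL = 0x3a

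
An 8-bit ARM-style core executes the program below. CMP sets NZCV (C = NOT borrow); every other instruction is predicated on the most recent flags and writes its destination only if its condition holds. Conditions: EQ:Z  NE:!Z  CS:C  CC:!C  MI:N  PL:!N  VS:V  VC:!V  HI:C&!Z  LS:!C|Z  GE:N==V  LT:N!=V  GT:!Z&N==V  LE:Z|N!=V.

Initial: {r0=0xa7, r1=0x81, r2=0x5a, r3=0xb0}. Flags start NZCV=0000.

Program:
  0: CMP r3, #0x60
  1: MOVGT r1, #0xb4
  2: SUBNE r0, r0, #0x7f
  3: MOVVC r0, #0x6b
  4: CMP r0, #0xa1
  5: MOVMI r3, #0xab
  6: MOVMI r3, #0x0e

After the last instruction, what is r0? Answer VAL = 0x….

VAL = 0x28

[0] flags=0011 → (cmp)
[1] flags=0011 GT?F → skip
[2] flags=0011 NE?T → r0=0x28
[3] flags=0011 VC?F → skip
[4] flags=1001 → (cmp)
[5] flags=1001 MI?T → r3=0xab
[6] flags=1001 MI?T → r3=0x0e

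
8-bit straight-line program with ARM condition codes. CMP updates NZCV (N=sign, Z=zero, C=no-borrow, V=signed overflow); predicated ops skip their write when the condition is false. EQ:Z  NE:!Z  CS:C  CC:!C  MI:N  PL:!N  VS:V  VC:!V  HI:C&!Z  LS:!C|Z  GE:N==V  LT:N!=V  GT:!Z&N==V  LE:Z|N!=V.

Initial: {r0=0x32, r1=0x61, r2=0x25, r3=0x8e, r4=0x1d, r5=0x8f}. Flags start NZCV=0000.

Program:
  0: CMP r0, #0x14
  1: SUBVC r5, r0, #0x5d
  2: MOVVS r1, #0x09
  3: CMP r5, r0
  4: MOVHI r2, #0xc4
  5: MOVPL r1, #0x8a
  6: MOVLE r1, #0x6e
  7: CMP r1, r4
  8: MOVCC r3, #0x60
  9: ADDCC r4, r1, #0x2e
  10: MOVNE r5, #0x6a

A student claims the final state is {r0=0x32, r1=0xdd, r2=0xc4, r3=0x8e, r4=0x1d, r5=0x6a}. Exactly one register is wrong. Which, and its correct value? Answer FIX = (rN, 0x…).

0: ✓ CMP  NZCV=0010
1: ✓ SUBVC  r5←0xd5
2: · MOVVS
3: ✓ CMP  NZCV=1010
4: ✓ MOVHI  r2←0xc4
5: · MOVPL
6: ✓ MOVLE  r1←0x6e
7: ✓ CMP  NZCV=0010
8: · MOVCC
9: · ADDCC
10: ✓ MOVNE  r5←0x6a

FIX = (r1, 0x6e)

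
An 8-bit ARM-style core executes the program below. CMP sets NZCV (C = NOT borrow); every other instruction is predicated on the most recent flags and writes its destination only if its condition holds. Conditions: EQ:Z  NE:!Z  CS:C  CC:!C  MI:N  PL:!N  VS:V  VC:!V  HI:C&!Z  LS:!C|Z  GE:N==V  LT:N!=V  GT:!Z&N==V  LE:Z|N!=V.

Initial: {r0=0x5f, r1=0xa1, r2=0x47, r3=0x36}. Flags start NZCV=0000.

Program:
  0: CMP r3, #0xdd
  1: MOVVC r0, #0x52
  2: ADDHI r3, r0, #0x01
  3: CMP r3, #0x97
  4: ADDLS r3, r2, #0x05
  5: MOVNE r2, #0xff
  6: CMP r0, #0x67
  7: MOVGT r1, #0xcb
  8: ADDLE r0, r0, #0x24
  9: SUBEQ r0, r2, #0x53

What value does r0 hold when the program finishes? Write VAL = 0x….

VAL = 0x76

0: ✓ CMP  NZCV=0000
1: ✓ MOVVC  r0←0x52
2: · ADDHI
3: ✓ CMP  NZCV=1001
4: ✓ ADDLS  r3←0x4c
5: ✓ MOVNE  r2←0xff
6: ✓ CMP  NZCV=1000
7: · MOVGT
8: ✓ ADDLE  r0←0x76
9: · SUBEQ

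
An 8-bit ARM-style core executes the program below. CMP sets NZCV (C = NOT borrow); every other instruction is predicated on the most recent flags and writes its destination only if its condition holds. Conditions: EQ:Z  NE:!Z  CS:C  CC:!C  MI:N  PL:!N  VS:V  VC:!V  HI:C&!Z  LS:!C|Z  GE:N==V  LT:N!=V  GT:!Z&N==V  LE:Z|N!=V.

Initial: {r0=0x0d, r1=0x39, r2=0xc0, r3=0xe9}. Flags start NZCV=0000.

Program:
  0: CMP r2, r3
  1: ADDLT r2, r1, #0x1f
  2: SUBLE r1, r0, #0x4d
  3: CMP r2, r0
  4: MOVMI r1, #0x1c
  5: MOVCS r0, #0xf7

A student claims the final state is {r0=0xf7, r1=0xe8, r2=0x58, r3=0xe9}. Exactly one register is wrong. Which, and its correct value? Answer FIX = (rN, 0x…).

0: ✓ CMP  NZCV=1000
1: ✓ ADDLT  r2←0x58
2: ✓ SUBLE  r1←0xc0
3: ✓ CMP  NZCV=0010
4: · MOVMI
5: ✓ MOVCS  r0←0xf7

FIX = (r1, 0xc0)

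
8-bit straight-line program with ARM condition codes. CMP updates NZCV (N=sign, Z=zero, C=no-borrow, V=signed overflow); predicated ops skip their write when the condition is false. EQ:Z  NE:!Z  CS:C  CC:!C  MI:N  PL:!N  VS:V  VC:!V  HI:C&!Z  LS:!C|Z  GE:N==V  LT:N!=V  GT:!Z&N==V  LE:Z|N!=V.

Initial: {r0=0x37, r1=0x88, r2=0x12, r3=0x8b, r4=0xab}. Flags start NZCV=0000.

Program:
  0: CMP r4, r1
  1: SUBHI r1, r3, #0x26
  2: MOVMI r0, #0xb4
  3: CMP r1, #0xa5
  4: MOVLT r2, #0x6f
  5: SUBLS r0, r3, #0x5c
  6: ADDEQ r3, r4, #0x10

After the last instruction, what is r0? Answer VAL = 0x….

0: ✓ CMP  NZCV=0010
1: ✓ SUBHI  r1←0x65
2: · MOVMI
3: ✓ CMP  NZCV=1001
4: · MOVLT
5: ✓ SUBLS  r0←0x2f
6: · ADDEQ

VAL = 0x2f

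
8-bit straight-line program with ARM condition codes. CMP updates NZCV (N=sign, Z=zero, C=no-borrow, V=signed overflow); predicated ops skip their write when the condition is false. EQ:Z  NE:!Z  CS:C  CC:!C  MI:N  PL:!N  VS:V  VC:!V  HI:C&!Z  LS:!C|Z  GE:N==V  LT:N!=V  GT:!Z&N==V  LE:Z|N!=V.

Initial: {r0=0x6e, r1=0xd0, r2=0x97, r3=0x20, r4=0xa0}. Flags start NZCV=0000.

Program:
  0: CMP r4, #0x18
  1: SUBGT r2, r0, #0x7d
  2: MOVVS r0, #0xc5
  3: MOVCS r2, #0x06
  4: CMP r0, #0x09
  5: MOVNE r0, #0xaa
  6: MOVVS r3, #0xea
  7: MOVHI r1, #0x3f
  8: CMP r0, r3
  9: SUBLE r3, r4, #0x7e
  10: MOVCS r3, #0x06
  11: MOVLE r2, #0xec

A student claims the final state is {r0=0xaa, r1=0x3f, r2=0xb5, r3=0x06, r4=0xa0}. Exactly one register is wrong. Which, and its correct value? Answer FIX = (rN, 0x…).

[0] flags=1010 → (cmp)
[1] flags=1010 GT?F → skip
[2] flags=1010 VS?F → skip
[3] flags=1010 CS?T → r2=0x06
[4] flags=0010 → (cmp)
[5] flags=0010 NE?T → r0=0xaa
[6] flags=0010 VS?F → skip
[7] flags=0010 HI?T → r1=0x3f
[8] flags=1010 → (cmp)
[9] flags=1010 LE?T → r3=0x22
[10] flags=1010 CS?T → r3=0x06
[11] flags=1010 LE?T → r2=0xec

FIX = (r2, 0xec)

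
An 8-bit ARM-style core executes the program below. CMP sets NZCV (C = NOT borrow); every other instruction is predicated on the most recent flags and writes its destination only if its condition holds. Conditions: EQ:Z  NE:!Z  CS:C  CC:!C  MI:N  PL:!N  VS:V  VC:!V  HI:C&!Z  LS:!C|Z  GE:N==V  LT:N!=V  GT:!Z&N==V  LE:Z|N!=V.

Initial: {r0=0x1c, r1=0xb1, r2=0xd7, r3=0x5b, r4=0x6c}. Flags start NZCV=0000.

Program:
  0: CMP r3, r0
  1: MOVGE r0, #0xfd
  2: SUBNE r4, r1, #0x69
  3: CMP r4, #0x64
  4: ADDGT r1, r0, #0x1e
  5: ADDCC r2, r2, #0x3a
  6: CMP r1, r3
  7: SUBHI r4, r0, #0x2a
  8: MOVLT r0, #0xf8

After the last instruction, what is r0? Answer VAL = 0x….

VAL = 0xf8

0: ✓ CMP  NZCV=0010
1: ✓ MOVGE  r0←0xfd
2: ✓ SUBNE  r4←0x48
3: ✓ CMP  NZCV=1000
4: · ADDGT
5: ✓ ADDCC  r2←0x11
6: ✓ CMP  NZCV=0011
7: ✓ SUBHI  r4←0xd3
8: ✓ MOVLT  r0←0xf8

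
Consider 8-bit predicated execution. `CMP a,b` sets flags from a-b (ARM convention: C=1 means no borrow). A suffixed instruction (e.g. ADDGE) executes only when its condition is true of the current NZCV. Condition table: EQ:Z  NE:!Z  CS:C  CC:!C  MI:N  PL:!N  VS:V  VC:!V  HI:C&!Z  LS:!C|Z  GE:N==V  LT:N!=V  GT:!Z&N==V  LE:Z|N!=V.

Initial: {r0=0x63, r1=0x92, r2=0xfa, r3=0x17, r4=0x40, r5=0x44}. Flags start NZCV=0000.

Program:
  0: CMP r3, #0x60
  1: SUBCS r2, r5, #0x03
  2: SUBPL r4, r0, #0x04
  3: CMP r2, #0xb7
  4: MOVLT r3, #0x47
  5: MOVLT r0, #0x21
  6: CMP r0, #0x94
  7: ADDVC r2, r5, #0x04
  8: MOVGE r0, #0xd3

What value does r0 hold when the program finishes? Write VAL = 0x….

[0] flags=1000 → (cmp)
[1] flags=1000 CS?F → skip
[2] flags=1000 PL?F → skip
[3] flags=0010 → (cmp)
[4] flags=0010 LT?F → skip
[5] flags=0010 LT?F → skip
[6] flags=1001 → (cmp)
[7] flags=1001 VC?F → skip
[8] flags=1001 GE?T → r0=0xd3

VAL = 0xd3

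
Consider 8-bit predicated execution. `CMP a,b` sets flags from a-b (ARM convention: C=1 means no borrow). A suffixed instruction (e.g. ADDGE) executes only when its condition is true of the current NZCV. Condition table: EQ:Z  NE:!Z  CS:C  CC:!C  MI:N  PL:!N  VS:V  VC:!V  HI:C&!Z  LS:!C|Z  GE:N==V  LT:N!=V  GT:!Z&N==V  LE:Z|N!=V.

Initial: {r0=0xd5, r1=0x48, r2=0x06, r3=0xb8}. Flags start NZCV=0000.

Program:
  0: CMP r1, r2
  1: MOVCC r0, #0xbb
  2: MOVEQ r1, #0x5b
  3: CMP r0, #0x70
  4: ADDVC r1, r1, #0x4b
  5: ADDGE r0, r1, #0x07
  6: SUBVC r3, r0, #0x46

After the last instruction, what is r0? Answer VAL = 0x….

VAL = 0xd5

[0] flags=0010 → (cmp)
[1] flags=0010 CC?F → skip
[2] flags=0010 EQ?F → skip
[3] flags=0011 → (cmp)
[4] flags=0011 VC?F → skip
[5] flags=0011 GE?F → skip
[6] flags=0011 VC?F → skip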